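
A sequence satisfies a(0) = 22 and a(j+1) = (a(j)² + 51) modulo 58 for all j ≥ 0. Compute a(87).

21

Computing terms: a(0) = 22; a(1) = 13; a(2) = 46; a(3) = 21; a(4) = 28; a(5) = 23; a(6) = 0; a(7) = 51; a(8) = 42; a(9) = 17; a(10) = 50; a(11) = 57; a(12) = 52; a(13) = 29; a(14) = 22.
Since a(14) = a(0) = 22, the sequence is periodic with period 14.
So a(87) = a(0 + ((87-0) mod 14)) = a(3) = 21.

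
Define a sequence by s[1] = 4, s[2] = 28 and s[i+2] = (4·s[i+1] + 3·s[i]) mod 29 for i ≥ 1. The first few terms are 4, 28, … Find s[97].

27

s[1] = 4,  s[2] = 28,  s[3] = 8,  s[4] = 0,  s[5] = 24,  s[6] = 9,  s[7] = 21,  s[8] = 24,  s[9] = 14,  s[10] = 12,  s[11] = 3,  s[12] = 19,  s[13] = 27,  s[14] = 20,  s[15] = 16,  s[16] = 8,  s[17] = 22,  s[18] = 25,  s[19] = 21,  s[20] = 14,  s[21] = 3,  s[22] = 25,  s[23] = 22,  s[24] = 18,  s[25] = 22,  s[26] = 26,  s[27] = 25,  s[28] = 4,  s[29] = 4,  s[30] = 28.
Since (s[29], s[30]) = (s[1], s[2]) = (4, 28) (two consecutive terms determine the rest), the sequence is periodic with period 28.
(97 - 1) mod 28 = 12, so s[97] = s[13] = 27.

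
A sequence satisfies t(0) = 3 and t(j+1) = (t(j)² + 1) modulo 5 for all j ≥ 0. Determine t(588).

2

Computing terms: t(0) = 3, t(1) = 0, t(2) = 1, t(3) = 2, t(4) = 0.
Since t(4) = t(1) = 0, the sequence is eventually periodic: after a pre-period of length 1 it cycles with period 3.
For j ≥ 1, t(j) depends only on (j - 1) mod 3. (588 - 1) mod 3 = 2, so t(588) = t(3) = 2.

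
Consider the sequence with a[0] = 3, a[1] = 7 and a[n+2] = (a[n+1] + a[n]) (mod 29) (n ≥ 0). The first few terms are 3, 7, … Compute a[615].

We have a[0] = 3; a[1] = 7; a[2] = 10; a[3] = 17; a[4] = 27; a[5] = 15; a[6] = 13; a[7] = 28; a[8] = 12; a[9] = 11; a[10] = 23; a[11] = 5; a[12] = 28; a[13] = 4; a[14] = 3; a[15] = 7.
Since (a[14], a[15]) = (a[0], a[1]) = (3, 7) (two consecutive terms determine the rest), the sequence is periodic with period 14.
(615 - 0) mod 14 = 13, so a[615] = a[13] = 4.

4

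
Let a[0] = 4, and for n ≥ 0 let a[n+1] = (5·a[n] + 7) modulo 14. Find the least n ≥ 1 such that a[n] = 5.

5

Listing terms: a[0] = 4,  a[1] = 13,  a[2] = 2,  a[3] = 3,  a[4] = 8,  a[5] = 5,  a[6] = 4.
Since a[6] = a[0] = 4, the sequence is periodic with period 6.
The value 5 first appears (with n ≥ 1) at a[5].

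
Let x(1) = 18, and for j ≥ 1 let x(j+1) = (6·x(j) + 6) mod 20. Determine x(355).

We have x(1) = 18; x(2) = 14; x(3) = 10; x(4) = 6; x(5) = 2; x(6) = 18.
The sequence repeats with period 5.
So x(355) = x(1 + ((355-1) mod 5)) = x(5) = 2.

2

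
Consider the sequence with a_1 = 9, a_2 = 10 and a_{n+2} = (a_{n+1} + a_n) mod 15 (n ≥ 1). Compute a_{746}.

7

Computing terms: a_1 = 9, a_2 = 10, a_3 = 4, a_4 = 14, a_5 = 3, a_6 = 2, a_7 = 5, a_8 = 7, a_9 = 12, a_{10} = 4, a_{11} = 1, a_{12} = 5, a_{13} = 6, a_{14} = 11, a_{15} = 2, a_{16} = 13, a_{17} = 0, a_{18} = 13, a_{19} = 13, a_{20} = 11, a_{21} = 9, a_{22} = 5, a_{23} = 14, a_{24} = 4, a_{25} = 3, a_{26} = 7, a_{27} = 10, a_{28} = 2, a_{29} = 12, a_{30} = 14, a_{31} = 11, a_{32} = 10, a_{33} = 6, a_{34} = 1, a_{35} = 7, a_{36} = 8, a_{37} = 0, a_{38} = 8, a_{39} = 8, a_{40} = 1, a_{41} = 9, a_{42} = 10.
Since (a_{41}, a_{42}) = (a_1, a_2) = (9, 10) (two consecutive terms determine the rest), the sequence is periodic with period 40.
So a_{746} = a_{1 + ((746-1) mod 40)} = a_{26} = 7.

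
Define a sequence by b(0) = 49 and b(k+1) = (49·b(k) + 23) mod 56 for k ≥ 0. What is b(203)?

30

We have b(0) = 49, b(1) = 16, b(2) = 23, b(3) = 30, b(4) = 37, b(5) = 44, b(6) = 51, b(7) = 2, b(8) = 9, b(9) = 16.
Since b(9) = b(1) = 16, the sequence is eventually periodic: after a pre-period of length 1 it cycles with period 8.
For k ≥ 1, b(k) depends only on (k - 1) mod 8. (203 - 1) mod 8 = 2, so b(203) = b(3) = 30.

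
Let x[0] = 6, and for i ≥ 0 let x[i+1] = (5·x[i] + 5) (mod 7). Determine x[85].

x[0] = 6; x[1] = 0; x[2] = 5; x[3] = 2; x[4] = 1; x[5] = 3; x[6] = 6.
The sequence repeats with period 6.
(85 - 0) mod 6 = 1, so x[85] = x[1] = 0.

0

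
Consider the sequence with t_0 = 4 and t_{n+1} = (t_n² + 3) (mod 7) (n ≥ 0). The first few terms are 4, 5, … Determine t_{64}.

Listing terms: t_0 = 4, t_1 = 5, t_2 = 0, t_3 = 3, t_4 = 5.
Since t_4 = t_1 = 5, the sequence is eventually periodic: after a pre-period of length 1 it cycles with period 3.
For n ≥ 1, t_n depends only on (n - 1) mod 3. (64 - 1) mod 3 = 0, so t_{64} = t_1 = 5.

5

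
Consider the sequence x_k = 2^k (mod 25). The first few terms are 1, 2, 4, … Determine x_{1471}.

x_0 = 1; x_1 = 2; x_2 = 4; x_3 = 8; x_4 = 16; x_5 = 7; x_6 = 14; x_7 = 3; x_8 = 6; x_9 = 12; x_{10} = 24; x_{11} = 23; x_{12} = 21; x_{13} = 17; x_{14} = 9; x_{15} = 18; x_{16} = 11; x_{17} = 22; x_{18} = 19; x_{19} = 13; x_{20} = 1.
The sequence repeats with period 20.
(1471 - 0) mod 20 = 11, so x_{1471} = x_{11} = 23.

23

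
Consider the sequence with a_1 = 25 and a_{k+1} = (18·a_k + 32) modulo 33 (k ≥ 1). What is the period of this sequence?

10

a_1 = 25,  a_2 = 20,  a_3 = 29,  a_4 = 26,  a_5 = 5,  a_6 = 23,  a_7 = 17,  a_8 = 8,  a_9 = 11,  a_{10} = 32,  a_{11} = 14,  a_{12} = 20.
Since a_{12} = a_2 = 20, the sequence is eventually periodic: after a pre-period of length 1 it cycles with period 10.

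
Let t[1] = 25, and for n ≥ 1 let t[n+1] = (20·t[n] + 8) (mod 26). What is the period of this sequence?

t[1] = 25, t[2] = 14, t[3] = 2, t[4] = 22, t[5] = 6, t[6] = 24, t[7] = 20, t[8] = 18, t[9] = 4, t[10] = 10, t[11] = 0, t[12] = 8, t[13] = 12, t[14] = 14.
Since t[14] = t[2] = 14, the sequence is eventually periodic: after a pre-period of length 1 it cycles with period 12.

12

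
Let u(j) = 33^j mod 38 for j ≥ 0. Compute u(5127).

31

Computing terms: u(0) = 1; u(1) = 33; u(2) = 25; u(3) = 27; u(4) = 17; u(5) = 29; u(6) = 7; u(7) = 3; u(8) = 23; u(9) = 37; u(10) = 5; u(11) = 13; u(12) = 11; u(13) = 21; u(14) = 9; u(15) = 31; u(16) = 35; u(17) = 15; u(18) = 1.
The sequence repeats with period 18.
(5127 - 0) mod 18 = 15, so u(5127) = u(15) = 31.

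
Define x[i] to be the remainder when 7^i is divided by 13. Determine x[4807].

Listing terms: x[1] = 7; x[2] = 10; x[3] = 5; x[4] = 9; x[5] = 11; x[6] = 12; x[7] = 6; x[8] = 3; x[9] = 8; x[10] = 4; x[11] = 2; x[12] = 1; x[13] = 7.
Since x[13] = x[1] = 7, the sequence is periodic with period 12.
So x[4807] = x[1 + ((4807-1) mod 12)] = x[7] = 6.

6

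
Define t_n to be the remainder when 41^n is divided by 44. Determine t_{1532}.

We have t_1 = 41, t_2 = 9, t_3 = 17, t_4 = 37, t_5 = 21, t_6 = 25, t_7 = 13, t_8 = 5, t_9 = 29, t_{10} = 1, t_{11} = 41.
The sequence repeats with period 10.
So t_{1532} = t_{1 + ((1532-1) mod 10)} = t_2 = 9.

9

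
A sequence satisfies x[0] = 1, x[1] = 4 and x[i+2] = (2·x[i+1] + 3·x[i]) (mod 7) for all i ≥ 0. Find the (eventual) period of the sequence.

Listing terms: x[0] = 1; x[1] = 4; x[2] = 4; x[3] = 6; x[4] = 3; x[5] = 3; x[6] = 1; x[7] = 4.
Since (x[6], x[7]) = (x[0], x[1]) = (1, 4) (two consecutive terms determine the rest), the sequence is periodic with period 6.

6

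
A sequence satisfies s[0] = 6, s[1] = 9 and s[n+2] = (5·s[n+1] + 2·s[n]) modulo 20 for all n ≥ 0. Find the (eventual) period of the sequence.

8

s[0] = 6, s[1] = 9, s[2] = 17, s[3] = 3, s[4] = 9, s[5] = 11, s[6] = 13, s[7] = 7, s[8] = 1, s[9] = 19, s[10] = 17, s[11] = 3.
Since (s[10], s[11]) = (s[2], s[3]) = (17, 3) (two consecutive terms determine the rest), the sequence is eventually periodic: after a pre-period of length 2 it cycles with period 8.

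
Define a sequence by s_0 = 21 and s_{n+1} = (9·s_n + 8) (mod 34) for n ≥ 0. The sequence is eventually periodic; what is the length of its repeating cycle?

s_0 = 21,  s_1 = 27,  s_2 = 13,  s_3 = 23,  s_4 = 11,  s_5 = 5,  s_6 = 19,  s_7 = 9,  s_8 = 21.
The sequence repeats with period 8.

8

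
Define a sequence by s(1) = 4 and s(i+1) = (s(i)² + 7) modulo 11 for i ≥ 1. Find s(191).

10

Computing terms: s(1) = 4, s(2) = 1, s(3) = 8, s(4) = 5, s(5) = 10, s(6) = 8.
Since s(6) = s(3) = 8, the sequence is eventually periodic: after a pre-period of length 2 it cycles with period 3.
For i ≥ 3, s(i) depends only on (i - 3) mod 3. (191 - 3) mod 3 = 2, so s(191) = s(5) = 10.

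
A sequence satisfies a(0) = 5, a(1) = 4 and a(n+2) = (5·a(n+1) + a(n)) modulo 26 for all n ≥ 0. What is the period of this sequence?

12

Computing terms: a(0) = 5; a(1) = 4; a(2) = 25; a(3) = 25; a(4) = 20; a(5) = 21; a(6) = 21; a(7) = 22; a(8) = 1; a(9) = 1; a(10) = 6; a(11) = 5; a(12) = 5; a(13) = 4.
The sequence repeats with period 12.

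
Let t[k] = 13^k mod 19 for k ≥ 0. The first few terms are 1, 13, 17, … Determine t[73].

t[0] = 1, t[1] = 13, t[2] = 17, t[3] = 12, t[4] = 4, t[5] = 14, t[6] = 11, t[7] = 10, t[8] = 16, t[9] = 18, t[10] = 6, t[11] = 2, t[12] = 7, t[13] = 15, t[14] = 5, t[15] = 8, t[16] = 9, t[17] = 3, t[18] = 1.
Since t[18] = t[0] = 1, the sequence is periodic with period 18.
(73 - 0) mod 18 = 1, so t[73] = t[1] = 13.

13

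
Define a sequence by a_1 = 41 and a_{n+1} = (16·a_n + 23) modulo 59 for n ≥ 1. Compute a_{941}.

a_1 = 41, a_2 = 30, a_3 = 31, a_4 = 47, a_5 = 8, a_6 = 33, a_7 = 20, a_8 = 48, a_9 = 24, a_{10} = 53, a_{11} = 45, a_{12} = 35, a_{13} = 52, a_{14} = 29, a_{15} = 15, a_{16} = 27, a_{17} = 42, a_{18} = 46, a_{19} = 51, a_{20} = 13, a_{21} = 54, a_{22} = 2, a_{23} = 55, a_{24} = 18, a_{25} = 16, a_{26} = 43, a_{27} = 3, a_{28} = 12, a_{29} = 38, a_{30} = 41.
Since a_{30} = a_1 = 41, the sequence is periodic with period 29.
(941 - 1) mod 29 = 12, so a_{941} = a_{13} = 52.

52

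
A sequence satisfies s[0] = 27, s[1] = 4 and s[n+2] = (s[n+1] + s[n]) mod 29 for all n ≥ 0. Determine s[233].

Computing terms: s[0] = 27,  s[1] = 4,  s[2] = 2,  s[3] = 6,  s[4] = 8,  s[5] = 14,  s[6] = 22,  s[7] = 7,  s[8] = 0,  s[9] = 7,  s[10] = 7,  s[11] = 14,  s[12] = 21,  s[13] = 6,  s[14] = 27,  s[15] = 4.
Since (s[14], s[15]) = (s[0], s[1]) = (27, 4) (two consecutive terms determine the rest), the sequence is periodic with period 14.
(233 - 0) mod 14 = 9, so s[233] = s[9] = 7.

7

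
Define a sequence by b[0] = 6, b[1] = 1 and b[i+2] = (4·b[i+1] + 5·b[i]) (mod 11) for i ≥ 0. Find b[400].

Listing terms: b[0] = 6, b[1] = 1, b[2] = 1, b[3] = 9, b[4] = 8, b[5] = 0, b[6] = 7, b[7] = 6, b[8] = 4, b[9] = 2, b[10] = 6, b[11] = 1.
Since (b[10], b[11]) = (b[0], b[1]) = (6, 1) (two consecutive terms determine the rest), the sequence is periodic with period 10.
(400 - 0) mod 10 = 0, so b[400] = b[0] = 6.

6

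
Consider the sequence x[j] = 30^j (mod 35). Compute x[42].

15

Computing terms: x[1] = 30, x[2] = 25, x[3] = 15, x[4] = 30.
Since x[4] = x[1] = 30, the sequence is periodic with period 3.
(42 - 1) mod 3 = 2, so x[42] = x[3] = 15.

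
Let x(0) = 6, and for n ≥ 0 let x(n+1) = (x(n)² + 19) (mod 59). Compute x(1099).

5

We have x(0) = 6, x(1) = 55, x(2) = 35, x(3) = 5, x(4) = 44, x(5) = 8, x(6) = 24, x(7) = 5.
Since x(7) = x(3) = 5, the sequence is eventually periodic: after a pre-period of length 3 it cycles with period 4.
For n ≥ 3, x(n) depends only on (n - 3) mod 4. (1099 - 3) mod 4 = 0, so x(1099) = x(3) = 5.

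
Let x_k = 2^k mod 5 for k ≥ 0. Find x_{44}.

We have x_0 = 1, x_1 = 2, x_2 = 4, x_3 = 3, x_4 = 1.
Since x_4 = x_0 = 1, the sequence is periodic with period 4.
So x_{44} = x_{0 + ((44-0) mod 4)} = x_0 = 1.

1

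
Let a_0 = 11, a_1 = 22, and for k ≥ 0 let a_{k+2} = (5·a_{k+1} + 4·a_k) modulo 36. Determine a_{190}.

26

Computing terms: a_0 = 11,  a_1 = 22,  a_2 = 10,  a_3 = 30,  a_4 = 10,  a_5 = 26,  a_6 = 26,  a_7 = 18,  a_8 = 14,  a_9 = 34,  a_{10} = 10,  a_{11} = 6,  a_{12} = 34,  a_{13} = 14,  a_{14} = 26,  a_{15} = 6,  a_{16} = 26,  a_{17} = 10,  a_{18} = 10,  a_{19} = 18,  a_{20} = 22,  a_{21} = 2,  a_{22} = 26,  a_{23} = 30,  a_{24} = 2,  a_{25} = 22,  a_{26} = 10.
Since (a_{25}, a_{26}) = (a_1, a_2) = (22, 10) (two consecutive terms determine the rest), the sequence is eventually periodic: after a pre-period of length 1 it cycles with period 24.
For k ≥ 1, a_k depends only on (k - 1) mod 24. (190 - 1) mod 24 = 21, so a_{190} = a_{22} = 26.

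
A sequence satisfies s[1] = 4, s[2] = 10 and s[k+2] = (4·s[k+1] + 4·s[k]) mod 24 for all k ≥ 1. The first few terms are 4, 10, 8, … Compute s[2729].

16

Computing terms: s[1] = 4; s[2] = 10; s[3] = 8; s[4] = 0; s[5] = 8; s[6] = 8; s[7] = 16; s[8] = 0; s[9] = 16; s[10] = 16; s[11] = 8; s[12] = 0.
Since (s[11], s[12]) = (s[3], s[4]) = (8, 0) (two consecutive terms determine the rest), the sequence is eventually periodic: after a pre-period of length 2 it cycles with period 8.
For k ≥ 3, s[k] depends only on (k - 3) mod 8. (2729 - 3) mod 8 = 6, so s[2729] = s[9] = 16.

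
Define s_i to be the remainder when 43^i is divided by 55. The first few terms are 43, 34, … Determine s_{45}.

Listing terms: s_1 = 43, s_2 = 34, s_3 = 32, s_4 = 1, s_5 = 43.
Since s_5 = s_1 = 43, the sequence is periodic with period 4.
So s_{45} = s_{1 + ((45-1) mod 4)} = s_1 = 43.

43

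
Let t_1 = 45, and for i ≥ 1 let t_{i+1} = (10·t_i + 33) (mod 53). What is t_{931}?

46

Computing terms: t_1 = 45, t_2 = 6, t_3 = 40, t_4 = 9, t_5 = 17, t_6 = 44, t_7 = 49, t_8 = 46, t_9 = 16, t_{10} = 34, t_{11} = 2, t_{12} = 0, t_{13} = 33, t_{14} = 45.
Since t_{14} = t_1 = 45, the sequence is periodic with period 13.
So t_{931} = t_{1 + ((931-1) mod 13)} = t_8 = 46.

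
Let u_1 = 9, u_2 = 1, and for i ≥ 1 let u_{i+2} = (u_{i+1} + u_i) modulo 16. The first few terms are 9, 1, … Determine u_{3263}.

We have u_1 = 9, u_2 = 1, u_3 = 10, u_4 = 11, u_5 = 5, u_6 = 0, u_7 = 5, u_8 = 5, u_9 = 10, u_{10} = 15, u_{11} = 9, u_{12} = 8, u_{13} = 1, u_{14} = 9, u_{15} = 10, u_{16} = 3, u_{17} = 13, u_{18} = 0, u_{19} = 13, u_{20} = 13, u_{21} = 10, u_{22} = 7, u_{23} = 1, u_{24} = 8, u_{25} = 9, u_{26} = 1.
Since (u_{25}, u_{26}) = (u_1, u_2) = (9, 1) (two consecutive terms determine the rest), the sequence is periodic with period 24.
(3263 - 1) mod 24 = 22, so u_{3263} = u_{23} = 1.

1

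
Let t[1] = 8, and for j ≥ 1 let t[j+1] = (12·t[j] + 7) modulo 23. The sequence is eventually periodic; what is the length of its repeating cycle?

t[1] = 8,  t[2] = 11,  t[3] = 1,  t[4] = 19,  t[5] = 5,  t[6] = 21,  t[7] = 6,  t[8] = 10,  t[9] = 12,  t[10] = 13,  t[11] = 2,  t[12] = 8.
The sequence repeats with period 11.

11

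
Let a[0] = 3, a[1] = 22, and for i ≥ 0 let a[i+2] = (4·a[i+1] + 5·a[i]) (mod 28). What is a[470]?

19

Computing terms: a[0] = 3,  a[1] = 22,  a[2] = 19,  a[3] = 18,  a[4] = 27,  a[5] = 2,  a[6] = 3,  a[7] = 22.
Since (a[6], a[7]) = (a[0], a[1]) = (3, 22) (two consecutive terms determine the rest), the sequence is periodic with period 6.
So a[470] = a[0 + ((470-0) mod 6)] = a[2] = 19.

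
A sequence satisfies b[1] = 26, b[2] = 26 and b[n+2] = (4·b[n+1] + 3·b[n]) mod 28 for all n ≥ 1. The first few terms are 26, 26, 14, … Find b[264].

We have b[1] = 26,  b[2] = 26,  b[3] = 14,  b[4] = 22,  b[5] = 18,  b[6] = 26,  b[7] = 18,  b[8] = 10,  b[9] = 10,  b[10] = 14,  b[11] = 2,  b[12] = 22,  b[13] = 10,  b[14] = 22,  b[15] = 6,  b[16] = 6,  b[17] = 14,  b[18] = 18,  b[19] = 2,  b[20] = 6,  b[21] = 2,  b[22] = 26,  b[23] = 26.
Since (b[22], b[23]) = (b[1], b[2]) = (26, 26) (two consecutive terms determine the rest), the sequence is periodic with period 21.
(264 - 1) mod 21 = 11, so b[264] = b[12] = 22.

22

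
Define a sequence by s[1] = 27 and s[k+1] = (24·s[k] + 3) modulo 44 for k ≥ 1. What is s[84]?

s[1] = 27, s[2] = 35, s[3] = 7, s[4] = 39, s[5] = 15, s[6] = 11, s[7] = 3, s[8] = 31, s[9] = 43, s[10] = 23, s[11] = 27.
Since s[11] = s[1] = 27, the sequence is periodic with period 10.
(84 - 1) mod 10 = 3, so s[84] = s[4] = 39.

39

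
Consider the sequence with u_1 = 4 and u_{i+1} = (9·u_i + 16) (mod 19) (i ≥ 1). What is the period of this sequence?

9

Computing terms: u_1 = 4; u_2 = 14; u_3 = 9; u_4 = 2; u_5 = 15; u_6 = 18; u_7 = 7; u_8 = 3; u_9 = 5; u_{10} = 4.
The sequence repeats with period 9.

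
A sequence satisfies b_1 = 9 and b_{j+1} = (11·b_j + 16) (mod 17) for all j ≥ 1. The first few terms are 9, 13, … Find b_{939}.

1

b_1 = 9, b_2 = 13, b_3 = 6, b_4 = 14, b_5 = 0, b_6 = 16, b_7 = 5, b_8 = 3, b_9 = 15, b_{10} = 11, b_{11} = 1, b_{12} = 10, b_{13} = 7, b_{14} = 8, b_{15} = 2, b_{16} = 4, b_{17} = 9.
Since b_{17} = b_1 = 9, the sequence is periodic with period 16.
So b_{939} = b_{1 + ((939-1) mod 16)} = b_{11} = 1.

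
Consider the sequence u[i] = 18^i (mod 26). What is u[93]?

18

u[1] = 18,  u[2] = 12,  u[3] = 8,  u[4] = 14,  u[5] = 18.
The sequence repeats with period 4.
So u[93] = u[1 + ((93-1) mod 4)] = u[1] = 18.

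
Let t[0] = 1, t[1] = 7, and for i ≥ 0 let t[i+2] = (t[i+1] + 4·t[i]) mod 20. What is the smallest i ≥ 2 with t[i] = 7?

7

Computing terms: t[0] = 1,  t[1] = 7,  t[2] = 11,  t[3] = 19,  t[4] = 3,  t[5] = 19,  t[6] = 11,  t[7] = 7,  t[8] = 11.
Since (t[7], t[8]) = (t[1], t[2]) = (7, 11) (two consecutive terms determine the rest), the sequence is eventually periodic: after a pre-period of length 1 it cycles with period 6.
The value 7 next appears (with i ≥ 2) at t[7].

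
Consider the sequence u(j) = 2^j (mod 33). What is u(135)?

32

We have u(1) = 2,  u(2) = 4,  u(3) = 8,  u(4) = 16,  u(5) = 32,  u(6) = 31,  u(7) = 29,  u(8) = 25,  u(9) = 17,  u(10) = 1,  u(11) = 2.
Since u(11) = u(1) = 2, the sequence is periodic with period 10.
(135 - 1) mod 10 = 4, so u(135) = u(5) = 32.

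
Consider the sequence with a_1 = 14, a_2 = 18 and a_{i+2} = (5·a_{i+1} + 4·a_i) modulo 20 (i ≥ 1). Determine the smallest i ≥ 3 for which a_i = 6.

We have a_1 = 14, a_2 = 18, a_3 = 6, a_4 = 2, a_5 = 14, a_6 = 18.
Since (a_5, a_6) = (a_1, a_2) = (14, 18) (two consecutive terms determine the rest), the sequence is periodic with period 4.
The value 6 first appears (with i ≥ 3) at a_3.

3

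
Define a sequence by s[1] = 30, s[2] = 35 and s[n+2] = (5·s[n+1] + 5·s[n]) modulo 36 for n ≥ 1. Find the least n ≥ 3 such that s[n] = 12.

s[1] = 30, s[2] = 35, s[3] = 1, s[4] = 0, s[5] = 5, s[6] = 25, s[7] = 6, s[8] = 11, s[9] = 13, s[10] = 12, s[11] = 17, s[12] = 1, s[13] = 18, s[14] = 23, s[15] = 25, s[16] = 24, s[17] = 29, s[18] = 13, s[19] = 30, s[20] = 35.
The sequence repeats with period 18.
The value 12 first appears (with n ≥ 3) at s[10].

10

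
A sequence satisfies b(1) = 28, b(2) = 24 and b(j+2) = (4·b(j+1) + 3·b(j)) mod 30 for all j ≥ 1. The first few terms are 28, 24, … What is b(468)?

6

Computing terms: b(1) = 28,  b(2) = 24,  b(3) = 0,  b(4) = 12,  b(5) = 18,  b(6) = 18,  b(7) = 6,  b(8) = 18,  b(9) = 0,  b(10) = 24,  b(11) = 6,  b(12) = 6,  b(13) = 12,  b(14) = 6,  b(15) = 0,  b(16) = 18,  b(17) = 12,  b(18) = 12,  b(19) = 24,  b(20) = 12,  b(21) = 0,  b(22) = 6,  b(23) = 24,  b(24) = 24,  b(25) = 18,  b(26) = 24,  b(27) = 0.
Since (b(26), b(27)) = (b(2), b(3)) = (24, 0) (two consecutive terms determine the rest), the sequence is eventually periodic: after a pre-period of length 1 it cycles with period 24.
For j ≥ 2, b(j) depends only on (j - 2) mod 24. (468 - 2) mod 24 = 10, so b(468) = b(12) = 6.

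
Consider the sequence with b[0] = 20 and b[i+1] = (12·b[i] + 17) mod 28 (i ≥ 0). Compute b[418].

25

Listing terms: b[0] = 20, b[1] = 5, b[2] = 21, b[3] = 17, b[4] = 25, b[5] = 9, b[6] = 13, b[7] = 5.
Since b[7] = b[1] = 5, the sequence is eventually periodic: after a pre-period of length 1 it cycles with period 6.
For i ≥ 1, b[i] depends only on (i - 1) mod 6. (418 - 1) mod 6 = 3, so b[418] = b[4] = 25.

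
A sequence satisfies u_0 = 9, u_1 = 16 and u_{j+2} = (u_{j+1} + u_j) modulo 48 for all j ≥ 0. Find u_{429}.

Listing terms: u_0 = 9,  u_1 = 16,  u_2 = 25,  u_3 = 41,  u_4 = 18,  u_5 = 11,  u_6 = 29,  u_7 = 40,  u_8 = 21,  u_9 = 13,  u_{10} = 34,  u_{11} = 47,  u_{12} = 33,  u_{13} = 32,  u_{14} = 17,  u_{15} = 1,  u_{16} = 18,  u_{17} = 19,  u_{18} = 37,  u_{19} = 8,  u_{20} = 45,  u_{21} = 5,  u_{22} = 2,  u_{23} = 7,  u_{24} = 9,  u_{25} = 16.
Since (u_{24}, u_{25}) = (u_0, u_1) = (9, 16) (two consecutive terms determine the rest), the sequence is periodic with period 24.
So u_{429} = u_{0 + ((429-0) mod 24)} = u_{21} = 5.

5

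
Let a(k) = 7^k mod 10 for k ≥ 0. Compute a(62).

9

Listing terms: a(0) = 1, a(1) = 7, a(2) = 9, a(3) = 3, a(4) = 1.
The sequence repeats with period 4.
(62 - 0) mod 4 = 2, so a(62) = a(2) = 9.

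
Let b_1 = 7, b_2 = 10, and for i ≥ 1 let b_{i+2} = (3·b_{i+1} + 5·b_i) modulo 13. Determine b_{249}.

We have b_1 = 7; b_2 = 10; b_3 = 0; b_4 = 11; b_5 = 7; b_6 = 11; b_7 = 3; b_8 = 12; b_9 = 12; b_{10} = 5; b_{11} = 10; b_{12} = 3; b_{13} = 7; b_{14} = 10.
Since (b_{13}, b_{14}) = (b_1, b_2) = (7, 10) (two consecutive terms determine the rest), the sequence is periodic with period 12.
(249 - 1) mod 12 = 8, so b_{249} = b_9 = 12.

12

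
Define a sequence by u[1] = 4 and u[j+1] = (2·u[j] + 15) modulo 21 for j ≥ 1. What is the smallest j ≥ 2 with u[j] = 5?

Computing terms: u[1] = 4; u[2] = 2; u[3] = 19; u[4] = 11; u[5] = 16; u[6] = 5; u[7] = 4.
Since u[7] = u[1] = 4, the sequence is periodic with period 6.
The value 5 first appears (with j ≥ 2) at u[6].

6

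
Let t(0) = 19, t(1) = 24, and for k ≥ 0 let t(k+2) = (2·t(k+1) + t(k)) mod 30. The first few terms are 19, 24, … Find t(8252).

23

We have t(0) = 19, t(1) = 24, t(2) = 7, t(3) = 8, t(4) = 23, t(5) = 24, t(6) = 11, t(7) = 16, t(8) = 13, t(9) = 12, t(10) = 7, t(11) = 26, t(12) = 29, t(13) = 24, t(14) = 17, t(15) = 28, t(16) = 13, t(17) = 24, t(18) = 1, t(19) = 26, t(20) = 23, t(21) = 12, t(22) = 17, t(23) = 16, t(24) = 19, t(25) = 24.
Since (t(24), t(25)) = (t(0), t(1)) = (19, 24) (two consecutive terms determine the rest), the sequence is periodic with period 24.
So t(8252) = t(0 + ((8252-0) mod 24)) = t(20) = 23.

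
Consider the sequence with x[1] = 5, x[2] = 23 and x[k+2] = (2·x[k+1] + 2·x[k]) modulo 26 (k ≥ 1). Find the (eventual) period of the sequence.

12

Listing terms: x[1] = 5, x[2] = 23, x[3] = 4, x[4] = 2, x[5] = 12, x[6] = 2, x[7] = 2, x[8] = 8, x[9] = 20, x[10] = 4, x[11] = 22, x[12] = 0, x[13] = 18, x[14] = 10, x[15] = 4, x[16] = 2.
Since (x[15], x[16]) = (x[3], x[4]) = (4, 2) (two consecutive terms determine the rest), the sequence is eventually periodic: after a pre-period of length 2 it cycles with period 12.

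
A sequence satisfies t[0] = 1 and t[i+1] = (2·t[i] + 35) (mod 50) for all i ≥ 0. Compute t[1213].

Listing terms: t[0] = 1, t[1] = 37, t[2] = 9, t[3] = 3, t[4] = 41, t[5] = 17, t[6] = 19, t[7] = 23, t[8] = 31, t[9] = 47, t[10] = 29, t[11] = 43, t[12] = 21, t[13] = 27, t[14] = 39, t[15] = 13, t[16] = 11, t[17] = 7, t[18] = 49, t[19] = 33, t[20] = 1.
The sequence repeats with period 20.
(1213 - 0) mod 20 = 13, so t[1213] = t[13] = 27.

27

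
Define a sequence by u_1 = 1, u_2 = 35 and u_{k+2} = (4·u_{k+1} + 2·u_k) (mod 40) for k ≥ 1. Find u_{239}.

32

We have u_1 = 1; u_2 = 35; u_3 = 22; u_4 = 38; u_5 = 36; u_6 = 20; u_7 = 32; u_8 = 8; u_9 = 16; u_{10} = 0; u_{11} = 32; u_{12} = 8.
Since (u_{11}, u_{12}) = (u_7, u_8) = (32, 8) (two consecutive terms determine the rest), the sequence is eventually periodic: after a pre-period of length 6 it cycles with period 4.
For k ≥ 7, u_k depends only on (k - 7) mod 4. (239 - 7) mod 4 = 0, so u_{239} = u_7 = 32.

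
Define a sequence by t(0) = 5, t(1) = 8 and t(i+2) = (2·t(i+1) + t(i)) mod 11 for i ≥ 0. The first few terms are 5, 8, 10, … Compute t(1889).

Listing terms: t(0) = 5,  t(1) = 8,  t(2) = 10,  t(3) = 6,  t(4) = 0,  t(5) = 6,  t(6) = 1,  t(7) = 8,  t(8) = 6,  t(9) = 9,  t(10) = 2,  t(11) = 2,  t(12) = 6,  t(13) = 3,  t(14) = 1,  t(15) = 5,  t(16) = 0,  t(17) = 5,  t(18) = 10,  t(19) = 3,  t(20) = 5,  t(21) = 2,  t(22) = 9,  t(23) = 9,  t(24) = 5,  t(25) = 8.
The sequence repeats with period 24.
(1889 - 0) mod 24 = 17, so t(1889) = t(17) = 5.

5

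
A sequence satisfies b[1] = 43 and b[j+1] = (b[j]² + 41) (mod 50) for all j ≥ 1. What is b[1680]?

16

b[1] = 43; b[2] = 40; b[3] = 41; b[4] = 22; b[5] = 25; b[6] = 16; b[7] = 47; b[8] = 0; b[9] = 41.
Since b[9] = b[3] = 41, the sequence is eventually periodic: after a pre-period of length 2 it cycles with period 6.
For j ≥ 3, b[j] depends only on (j - 3) mod 6. (1680 - 3) mod 6 = 3, so b[1680] = b[6] = 16.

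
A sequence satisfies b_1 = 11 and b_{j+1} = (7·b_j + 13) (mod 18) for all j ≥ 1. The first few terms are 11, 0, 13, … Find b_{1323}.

1

Computing terms: b_1 = 11; b_2 = 0; b_3 = 13; b_4 = 14; b_5 = 3; b_6 = 16; b_7 = 17; b_8 = 6; b_9 = 1; b_{10} = 2; b_{11} = 9; b_{12} = 4; b_{13} = 5; b_{14} = 12; b_{15} = 7; b_{16} = 8; b_{17} = 15; b_{18} = 10; b_{19} = 11.
The sequence repeats with period 18.
(1323 - 1) mod 18 = 8, so b_{1323} = b_9 = 1.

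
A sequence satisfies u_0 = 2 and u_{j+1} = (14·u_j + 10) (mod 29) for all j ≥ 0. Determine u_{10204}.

u_0 = 2, u_1 = 9, u_2 = 20, u_3 = 0, u_4 = 10, u_5 = 5, u_6 = 22, u_7 = 28, u_8 = 25, u_9 = 12, u_{10} = 4, u_{11} = 8, u_{12} = 6, u_{13} = 7, u_{14} = 21, u_{15} = 14, u_{16} = 3, u_{17} = 23, u_{18} = 13, u_{19} = 18, u_{20} = 1, u_{21} = 24, u_{22} = 27, u_{23} = 11, u_{24} = 19, u_{25} = 15, u_{26} = 17, u_{27} = 16, u_{28} = 2.
Since u_{28} = u_0 = 2, the sequence is periodic with period 28.
So u_{10204} = u_{0 + ((10204-0) mod 28)} = u_{12} = 6.

6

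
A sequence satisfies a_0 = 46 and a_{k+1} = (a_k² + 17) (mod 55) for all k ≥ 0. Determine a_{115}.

53

Computing terms: a_0 = 46, a_1 = 43, a_2 = 51, a_3 = 33, a_4 = 6, a_5 = 53, a_6 = 21, a_7 = 18, a_8 = 11, a_9 = 28, a_{10} = 31, a_{11} = 43.
Since a_{11} = a_1 = 43, the sequence is eventually periodic: after a pre-period of length 1 it cycles with period 10.
For k ≥ 1, a_k depends only on (k - 1) mod 10. (115 - 1) mod 10 = 4, so a_{115} = a_5 = 53.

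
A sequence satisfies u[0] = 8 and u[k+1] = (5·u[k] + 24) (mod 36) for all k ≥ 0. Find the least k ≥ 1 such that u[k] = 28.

u[0] = 8, u[1] = 28, u[2] = 20, u[3] = 16, u[4] = 32, u[5] = 4, u[6] = 8.
Since u[6] = u[0] = 8, the sequence is periodic with period 6.
The value 28 first appears (with k ≥ 1) at u[1].

1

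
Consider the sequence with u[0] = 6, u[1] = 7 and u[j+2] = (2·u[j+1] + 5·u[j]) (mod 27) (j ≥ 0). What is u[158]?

8

u[0] = 6,  u[1] = 7,  u[2] = 17,  u[3] = 15,  u[4] = 7,  u[5] = 8,  u[6] = 24,  u[7] = 7,  u[8] = 26,  u[9] = 6,  u[10] = 7.
Since (u[9], u[10]) = (u[0], u[1]) = (6, 7) (two consecutive terms determine the rest), the sequence is periodic with period 9.
(158 - 0) mod 9 = 5, so u[158] = u[5] = 8.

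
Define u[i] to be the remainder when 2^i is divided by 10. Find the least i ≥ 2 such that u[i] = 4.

2

We have u[1] = 2; u[2] = 4; u[3] = 8; u[4] = 6; u[5] = 2.
The sequence repeats with period 4.
The value 4 first appears (with i ≥ 2) at u[2].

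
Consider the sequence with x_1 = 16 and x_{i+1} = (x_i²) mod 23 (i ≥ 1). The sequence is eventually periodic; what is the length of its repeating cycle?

Computing terms: x_1 = 16; x_2 = 3; x_3 = 9; x_4 = 12; x_5 = 6; x_6 = 13; x_7 = 8; x_8 = 18; x_9 = 2; x_{10} = 4; x_{11} = 16.
The sequence repeats with period 10.

10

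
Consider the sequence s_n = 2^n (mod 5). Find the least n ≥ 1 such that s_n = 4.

We have s_0 = 1; s_1 = 2; s_2 = 4; s_3 = 3; s_4 = 1.
The sequence repeats with period 4.
The value 4 first appears (with n ≥ 1) at s_2.

2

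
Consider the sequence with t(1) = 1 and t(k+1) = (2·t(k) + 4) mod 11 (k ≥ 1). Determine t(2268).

9

We have t(1) = 1; t(2) = 6; t(3) = 5; t(4) = 3; t(5) = 10; t(6) = 2; t(7) = 8; t(8) = 9; t(9) = 0; t(10) = 4; t(11) = 1.
Since t(11) = t(1) = 1, the sequence is periodic with period 10.
So t(2268) = t(1 + ((2268-1) mod 10)) = t(8) = 9.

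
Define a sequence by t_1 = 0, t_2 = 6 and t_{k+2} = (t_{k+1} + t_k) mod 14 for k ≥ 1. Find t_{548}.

12

Listing terms: t_1 = 0; t_2 = 6; t_3 = 6; t_4 = 12; t_5 = 4; t_6 = 2; t_7 = 6; t_8 = 8; t_9 = 0; t_{10} = 8; t_{11} = 8; t_{12} = 2; t_{13} = 10; t_{14} = 12; t_{15} = 8; t_{16} = 6; t_{17} = 0; t_{18} = 6.
Since (t_{17}, t_{18}) = (t_1, t_2) = (0, 6) (two consecutive terms determine the rest), the sequence is periodic with period 16.
(548 - 1) mod 16 = 3, so t_{548} = t_4 = 12.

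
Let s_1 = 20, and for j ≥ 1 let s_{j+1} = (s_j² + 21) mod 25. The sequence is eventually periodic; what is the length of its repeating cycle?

We have s_1 = 20, s_2 = 21, s_3 = 12, s_4 = 15, s_5 = 21.
Since s_5 = s_2 = 21, the sequence is eventually periodic: after a pre-period of length 1 it cycles with period 3.

3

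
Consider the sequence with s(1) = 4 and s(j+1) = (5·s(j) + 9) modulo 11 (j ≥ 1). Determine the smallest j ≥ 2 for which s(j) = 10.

5

s(1) = 4,  s(2) = 7,  s(3) = 0,  s(4) = 9,  s(5) = 10,  s(6) = 4.
Since s(6) = s(1) = 4, the sequence is periodic with period 5.
The value 10 first appears (with j ≥ 2) at s(5).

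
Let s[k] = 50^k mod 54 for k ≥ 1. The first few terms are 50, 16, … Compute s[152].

We have s[1] = 50, s[2] = 16, s[3] = 44, s[4] = 40, s[5] = 2, s[6] = 46, s[7] = 32, s[8] = 34, s[9] = 26, s[10] = 4, s[11] = 38, s[12] = 10, s[13] = 14, s[14] = 52, s[15] = 8, s[16] = 22, s[17] = 20, s[18] = 28, s[19] = 50.
The sequence repeats with period 18.
(152 - 1) mod 18 = 7, so s[152] = s[8] = 34.

34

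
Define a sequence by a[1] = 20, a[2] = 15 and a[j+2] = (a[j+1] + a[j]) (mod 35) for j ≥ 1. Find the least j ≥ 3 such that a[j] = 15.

4

a[1] = 20, a[2] = 15, a[3] = 0, a[4] = 15, a[5] = 15, a[6] = 30, a[7] = 10, a[8] = 5, a[9] = 15, a[10] = 20, a[11] = 0, a[12] = 20, a[13] = 20, a[14] = 5, a[15] = 25, a[16] = 30, a[17] = 20, a[18] = 15.
The sequence repeats with period 16.
The value 15 first appears (with j ≥ 3) at a[4].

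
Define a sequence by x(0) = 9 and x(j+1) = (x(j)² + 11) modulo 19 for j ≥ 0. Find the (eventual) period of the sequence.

Listing terms: x(0) = 9,  x(1) = 16,  x(2) = 1,  x(3) = 12,  x(4) = 3,  x(5) = 1.
Since x(5) = x(2) = 1, the sequence is eventually periodic: after a pre-period of length 2 it cycles with period 3.

3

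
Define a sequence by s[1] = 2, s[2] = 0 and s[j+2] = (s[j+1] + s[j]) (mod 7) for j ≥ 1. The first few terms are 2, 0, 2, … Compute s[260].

We have s[1] = 2,  s[2] = 0,  s[3] = 2,  s[4] = 2,  s[5] = 4,  s[6] = 6,  s[7] = 3,  s[8] = 2,  s[9] = 5,  s[10] = 0,  s[11] = 5,  s[12] = 5,  s[13] = 3,  s[14] = 1,  s[15] = 4,  s[16] = 5,  s[17] = 2,  s[18] = 0.
The sequence repeats with period 16.
So s[260] = s[1 + ((260-1) mod 16)] = s[4] = 2.

2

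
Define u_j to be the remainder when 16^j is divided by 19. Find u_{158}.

u_0 = 1, u_1 = 16, u_2 = 9, u_3 = 11, u_4 = 5, u_5 = 4, u_6 = 7, u_7 = 17, u_8 = 6, u_9 = 1.
The sequence repeats with period 9.
So u_{158} = u_{0 + ((158-0) mod 9)} = u_5 = 4.

4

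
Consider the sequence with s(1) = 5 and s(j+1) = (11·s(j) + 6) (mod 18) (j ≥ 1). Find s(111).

11

Listing terms: s(1) = 5; s(2) = 7; s(3) = 11; s(4) = 1; s(5) = 17; s(6) = 13; s(7) = 5.
The sequence repeats with period 6.
So s(111) = s(1 + ((111-1) mod 6)) = s(3) = 11.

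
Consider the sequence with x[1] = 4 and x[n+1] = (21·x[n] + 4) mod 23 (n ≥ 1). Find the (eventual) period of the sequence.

22

We have x[1] = 4,  x[2] = 19,  x[3] = 12,  x[4] = 3,  x[5] = 21,  x[6] = 8,  x[7] = 11,  x[8] = 5,  x[9] = 17,  x[10] = 16,  x[11] = 18,  x[12] = 14,  x[13] = 22,  x[14] = 6,  x[15] = 15,  x[16] = 20,  x[17] = 10,  x[18] = 7,  x[19] = 13,  x[20] = 1,  x[21] = 2,  x[22] = 0,  x[23] = 4.
Since x[23] = x[1] = 4, the sequence is periodic with period 22.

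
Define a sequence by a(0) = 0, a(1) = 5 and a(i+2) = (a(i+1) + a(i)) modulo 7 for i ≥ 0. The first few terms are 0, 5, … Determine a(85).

4

We have a(0) = 0; a(1) = 5; a(2) = 5; a(3) = 3; a(4) = 1; a(5) = 4; a(6) = 5; a(7) = 2; a(8) = 0; a(9) = 2; a(10) = 2; a(11) = 4; a(12) = 6; a(13) = 3; a(14) = 2; a(15) = 5; a(16) = 0; a(17) = 5.
Since (a(16), a(17)) = (a(0), a(1)) = (0, 5) (two consecutive terms determine the rest), the sequence is periodic with period 16.
So a(85) = a(0 + ((85-0) mod 16)) = a(5) = 4.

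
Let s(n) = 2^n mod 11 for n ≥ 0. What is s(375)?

10

Computing terms: s(0) = 1; s(1) = 2; s(2) = 4; s(3) = 8; s(4) = 5; s(5) = 10; s(6) = 9; s(7) = 7; s(8) = 3; s(9) = 6; s(10) = 1.
Since s(10) = s(0) = 1, the sequence is periodic with period 10.
So s(375) = s(0 + ((375-0) mod 10)) = s(5) = 10.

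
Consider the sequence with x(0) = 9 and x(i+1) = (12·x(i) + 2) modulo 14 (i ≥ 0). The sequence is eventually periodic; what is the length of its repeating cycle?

6

Computing terms: x(0) = 9; x(1) = 12; x(2) = 6; x(3) = 4; x(4) = 8; x(5) = 0; x(6) = 2; x(7) = 12.
Since x(7) = x(1) = 12, the sequence is eventually periodic: after a pre-period of length 1 it cycles with period 6.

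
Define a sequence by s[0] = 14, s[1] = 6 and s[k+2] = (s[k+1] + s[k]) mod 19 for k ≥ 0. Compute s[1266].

4

We have s[0] = 14, s[1] = 6, s[2] = 1, s[3] = 7, s[4] = 8, s[5] = 15, s[6] = 4, s[7] = 0, s[8] = 4, s[9] = 4, s[10] = 8, s[11] = 12, s[12] = 1, s[13] = 13, s[14] = 14, s[15] = 8, s[16] = 3, s[17] = 11, s[18] = 14, s[19] = 6.
Since (s[18], s[19]) = (s[0], s[1]) = (14, 6) (two consecutive terms determine the rest), the sequence is periodic with period 18.
(1266 - 0) mod 18 = 6, so s[1266] = s[6] = 4.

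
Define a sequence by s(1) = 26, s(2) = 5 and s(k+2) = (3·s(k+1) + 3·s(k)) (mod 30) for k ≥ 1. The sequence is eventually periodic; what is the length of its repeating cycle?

12

We have s(1) = 26,  s(2) = 5,  s(3) = 3,  s(4) = 24,  s(5) = 21,  s(6) = 15,  s(7) = 18,  s(8) = 9,  s(9) = 21,  s(10) = 0,  s(11) = 3,  s(12) = 9,  s(13) = 6,  s(14) = 15,  s(15) = 3,  s(16) = 24.
Since (s(15), s(16)) = (s(3), s(4)) = (3, 24) (two consecutive terms determine the rest), the sequence is eventually periodic: after a pre-period of length 2 it cycles with period 12.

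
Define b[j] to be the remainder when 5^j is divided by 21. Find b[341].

We have b[1] = 5; b[2] = 4; b[3] = 20; b[4] = 16; b[5] = 17; b[6] = 1; b[7] = 5.
The sequence repeats with period 6.
So b[341] = b[1 + ((341-1) mod 6)] = b[5] = 17.

17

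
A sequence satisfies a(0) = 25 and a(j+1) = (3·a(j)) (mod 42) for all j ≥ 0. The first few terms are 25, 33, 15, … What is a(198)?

Computing terms: a(0) = 25,  a(1) = 33,  a(2) = 15,  a(3) = 3,  a(4) = 9,  a(5) = 27,  a(6) = 39,  a(7) = 33.
Since a(7) = a(1) = 33, the sequence is eventually periodic: after a pre-period of length 1 it cycles with period 6.
For j ≥ 1, a(j) depends only on (j - 1) mod 6. (198 - 1) mod 6 = 5, so a(198) = a(6) = 39.

39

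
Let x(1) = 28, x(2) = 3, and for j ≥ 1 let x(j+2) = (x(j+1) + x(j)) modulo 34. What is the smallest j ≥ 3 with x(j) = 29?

x(1) = 28,  x(2) = 3,  x(3) = 31,  x(4) = 0,  x(5) = 31,  x(6) = 31,  x(7) = 28,  x(8) = 25,  x(9) = 19,  x(10) = 10,  x(11) = 29,  x(12) = 5,  x(13) = 0,  x(14) = 5,  x(15) = 5,  x(16) = 10,  x(17) = 15,  x(18) = 25,  x(19) = 6,  x(20) = 31,  x(21) = 3,  x(22) = 0,  x(23) = 3,  x(24) = 3,  x(25) = 6,  x(26) = 9,  x(27) = 15,  x(28) = 24,  x(29) = 5,  x(30) = 29,  x(31) = 0,  x(32) = 29,  x(33) = 29,  x(34) = 24,  x(35) = 19,  x(36) = 9,  x(37) = 28,  x(38) = 3.
The sequence repeats with period 36.
The value 29 first appears (with j ≥ 3) at x(11).

11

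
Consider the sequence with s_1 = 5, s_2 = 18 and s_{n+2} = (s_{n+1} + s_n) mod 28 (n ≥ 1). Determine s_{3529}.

9

We have s_1 = 5, s_2 = 18, s_3 = 23, s_4 = 13, s_5 = 8, s_6 = 21, s_7 = 1, s_8 = 22, s_9 = 23, s_{10} = 17, s_{11} = 12, s_{12} = 1, s_{13} = 13, s_{14} = 14, s_{15} = 27, s_{16} = 13, s_{17} = 12, s_{18} = 25, s_{19} = 9, s_{20} = 6, s_{21} = 15, s_{22} = 21, s_{23} = 8, s_{24} = 1, s_{25} = 9, s_{26} = 10, s_{27} = 19, s_{28} = 1, s_{29} = 20, s_{30} = 21, s_{31} = 13, s_{32} = 6, s_{33} = 19, s_{34} = 25, s_{35} = 16, s_{36} = 13, s_{37} = 1, s_{38} = 14, s_{39} = 15, s_{40} = 1, s_{41} = 16, s_{42} = 17, s_{43} = 5, s_{44} = 22, s_{45} = 27, s_{46} = 21, s_{47} = 20, s_{48} = 13, s_{49} = 5, s_{50} = 18.
The sequence repeats with period 48.
(3529 - 1) mod 48 = 24, so s_{3529} = s_{25} = 9.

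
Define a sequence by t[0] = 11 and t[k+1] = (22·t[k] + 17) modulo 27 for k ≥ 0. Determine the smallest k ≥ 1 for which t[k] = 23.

15

Listing terms: t[0] = 11, t[1] = 16, t[2] = 18, t[3] = 8, t[4] = 4, t[5] = 24, t[6] = 5, t[7] = 19, t[8] = 3, t[9] = 2, t[10] = 7, t[11] = 9, t[12] = 26, t[13] = 22, t[14] = 15, t[15] = 23, t[16] = 10, t[17] = 21, t[18] = 20, t[19] = 25, t[20] = 0, t[21] = 17, t[22] = 13, t[23] = 6, t[24] = 14, t[25] = 1, t[26] = 12, t[27] = 11.
Since t[27] = t[0] = 11, the sequence is periodic with period 27.
The value 23 first appears (with k ≥ 1) at t[15].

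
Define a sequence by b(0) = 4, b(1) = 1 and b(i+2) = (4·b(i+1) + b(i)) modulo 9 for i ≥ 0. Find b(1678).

b(0) = 4, b(1) = 1, b(2) = 8, b(3) = 6, b(4) = 5, b(5) = 8, b(6) = 1, b(7) = 3, b(8) = 4, b(9) = 1.
Since (b(8), b(9)) = (b(0), b(1)) = (4, 1) (two consecutive terms determine the rest), the sequence is periodic with period 8.
So b(1678) = b(0 + ((1678-0) mod 8)) = b(6) = 1.

1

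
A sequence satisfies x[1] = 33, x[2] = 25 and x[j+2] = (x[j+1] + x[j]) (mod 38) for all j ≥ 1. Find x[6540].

We have x[1] = 33,  x[2] = 25,  x[3] = 20,  x[4] = 7,  x[5] = 27,  x[6] = 34,  x[7] = 23,  x[8] = 19,  x[9] = 4,  x[10] = 23,  x[11] = 27,  x[12] = 12,  x[13] = 1,  x[14] = 13,  x[15] = 14,  x[16] = 27,  x[17] = 3,  x[18] = 30,  x[19] = 33,  x[20] = 25.
Since (x[19], x[20]) = (x[1], x[2]) = (33, 25) (two consecutive terms determine the rest), the sequence is periodic with period 18.
(6540 - 1) mod 18 = 5, so x[6540] = x[6] = 34.

34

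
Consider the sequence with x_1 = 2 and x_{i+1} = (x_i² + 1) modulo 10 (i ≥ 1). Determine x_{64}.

7

Computing terms: x_1 = 2; x_2 = 5; x_3 = 6; x_4 = 7; x_5 = 0; x_6 = 1; x_7 = 2.
The sequence repeats with period 6.
So x_{64} = x_{1 + ((64-1) mod 6)} = x_4 = 7.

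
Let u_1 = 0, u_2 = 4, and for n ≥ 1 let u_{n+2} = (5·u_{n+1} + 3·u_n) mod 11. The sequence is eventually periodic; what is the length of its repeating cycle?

10

u_1 = 0, u_2 = 4, u_3 = 9, u_4 = 2, u_5 = 4, u_6 = 4, u_7 = 10, u_8 = 7, u_9 = 10, u_{10} = 5, u_{11} = 0, u_{12} = 4.
Since (u_{11}, u_{12}) = (u_1, u_2) = (0, 4) (two consecutive terms determine the rest), the sequence is periodic with period 10.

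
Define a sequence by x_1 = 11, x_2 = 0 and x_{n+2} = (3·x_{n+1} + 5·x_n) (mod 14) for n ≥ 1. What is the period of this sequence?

3

We have x_1 = 11, x_2 = 0, x_3 = 13, x_4 = 11, x_5 = 0.
The sequence repeats with period 3.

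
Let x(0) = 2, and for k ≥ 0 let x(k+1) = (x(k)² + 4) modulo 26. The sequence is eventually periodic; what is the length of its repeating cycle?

6

x(0) = 2, x(1) = 8, x(2) = 16, x(3) = 0, x(4) = 4, x(5) = 20, x(6) = 14, x(7) = 18, x(8) = 16.
Since x(8) = x(2) = 16, the sequence is eventually periodic: after a pre-period of length 2 it cycles with period 6.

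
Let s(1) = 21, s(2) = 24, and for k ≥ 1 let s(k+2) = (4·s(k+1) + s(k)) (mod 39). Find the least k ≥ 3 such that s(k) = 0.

3

We have s(1) = 21, s(2) = 24, s(3) = 0, s(4) = 24, s(5) = 18, s(6) = 18, s(7) = 12, s(8) = 27, s(9) = 3, s(10) = 0, s(11) = 3, s(12) = 12, s(13) = 12, s(14) = 21, s(15) = 18, s(16) = 15, s(17) = 0, s(18) = 15, s(19) = 21, s(20) = 21, s(21) = 27, s(22) = 12, s(23) = 36, s(24) = 0, s(25) = 36, s(26) = 27, s(27) = 27, s(28) = 18, s(29) = 21, s(30) = 24.
Since (s(29), s(30)) = (s(1), s(2)) = (21, 24) (two consecutive terms determine the rest), the sequence is periodic with period 28.
The value 0 first appears (with k ≥ 3) at s(3).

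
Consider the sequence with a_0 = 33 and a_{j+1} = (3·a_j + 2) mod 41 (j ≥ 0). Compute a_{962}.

18

We have a_0 = 33,  a_1 = 19,  a_2 = 18,  a_3 = 15,  a_4 = 6,  a_5 = 20,  a_6 = 21,  a_7 = 24,  a_8 = 33.
The sequence repeats with period 8.
So a_{962} = a_{0 + ((962-0) mod 8)} = a_2 = 18.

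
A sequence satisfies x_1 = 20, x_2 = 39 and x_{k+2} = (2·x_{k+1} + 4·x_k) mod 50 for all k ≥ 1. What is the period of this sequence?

Computing terms: x_1 = 20, x_2 = 39, x_3 = 8, x_4 = 22, x_5 = 26, x_6 = 40, x_7 = 34, x_8 = 28, x_9 = 42, x_{10} = 46, x_{11} = 10, x_{12} = 4, x_{13} = 48, x_{14} = 12, x_{15} = 16, x_{16} = 30, x_{17} = 24, x_{18} = 18, x_{19} = 32, x_{20} = 36, x_{21} = 0, x_{22} = 44, x_{23} = 38, x_{24} = 2, x_{25} = 6, x_{26} = 20, x_{27} = 14, x_{28} = 8, x_{29} = 22.
Since (x_{28}, x_{29}) = (x_3, x_4) = (8, 22) (two consecutive terms determine the rest), the sequence is eventually periodic: after a pre-period of length 2 it cycles with period 25.

25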